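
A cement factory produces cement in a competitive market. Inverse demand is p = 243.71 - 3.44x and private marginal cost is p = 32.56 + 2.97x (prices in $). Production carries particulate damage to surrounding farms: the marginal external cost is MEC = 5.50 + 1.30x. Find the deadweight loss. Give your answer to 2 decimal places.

DWL = $151.43

Market equilibrium (private): 32.56 + 2.97x = 243.71 - 3.44x → x_m = 32.9407.
Social marginal cost = private MC + MEC = 38.06 + 4.27x.
Set SMC = demand: 38.06 + 4.27x = 243.71 - 3.44x → x* = 26.6732.
Height of the DWL triangle at x_m is SMC(x_m) − demand(x_m) = MEC(x_m) = 48.3229.
DWL = ½ × 6.2675 × 48.3229 = 151.4319.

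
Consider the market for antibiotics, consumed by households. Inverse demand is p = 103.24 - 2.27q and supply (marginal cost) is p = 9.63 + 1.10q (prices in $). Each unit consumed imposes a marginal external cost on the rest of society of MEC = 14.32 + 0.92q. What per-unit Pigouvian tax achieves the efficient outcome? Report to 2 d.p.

Social marginal benefit = demand − MEC = 88.92 - 3.19q.
Set SMB = MC: 88.92 - 3.19q = 9.63 + 1.10q → q* = 18.4825.
The Pigouvian tax equals MEC at q*: 14.32 + 0.92×18.4825 = 31.3239.

tax = $31.32 per unit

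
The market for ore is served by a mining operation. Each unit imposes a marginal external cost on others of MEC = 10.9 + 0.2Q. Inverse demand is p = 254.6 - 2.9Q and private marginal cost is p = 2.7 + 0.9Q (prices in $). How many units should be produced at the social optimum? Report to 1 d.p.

Q* = 60.3

Social marginal cost = private MC + MEC = 13.6 + 1.1Q.
Set SMC = demand: 13.6 + 1.1Q = 254.6 - 2.9Q → Q* = 60.2500.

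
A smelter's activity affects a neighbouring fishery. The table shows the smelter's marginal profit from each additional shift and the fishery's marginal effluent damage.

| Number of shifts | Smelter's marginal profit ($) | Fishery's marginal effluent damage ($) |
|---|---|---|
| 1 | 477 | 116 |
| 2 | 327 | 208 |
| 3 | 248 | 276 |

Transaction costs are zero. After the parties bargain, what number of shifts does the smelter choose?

Bargaining reaches the level where marginal profit last exceeds marginal effluent damage.
That holds through level 2 (327 ≥ 208) but not at 3 (248 < 276).

2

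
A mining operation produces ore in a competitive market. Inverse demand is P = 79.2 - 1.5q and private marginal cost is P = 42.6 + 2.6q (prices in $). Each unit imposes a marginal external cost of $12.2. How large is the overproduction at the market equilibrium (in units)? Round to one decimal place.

3.0 units

Market equilibrium (private): 42.6 + 2.6q = 79.2 - 1.5q → q_m = 8.9268.
Social marginal cost = private MC + MEC = 54.8 + 2.6q.
Set SMC = demand: 54.8 + 2.6q = 79.2 - 1.5q → q* = 5.9512.
Gap = |8.9268 − 5.9512| = 2.9756.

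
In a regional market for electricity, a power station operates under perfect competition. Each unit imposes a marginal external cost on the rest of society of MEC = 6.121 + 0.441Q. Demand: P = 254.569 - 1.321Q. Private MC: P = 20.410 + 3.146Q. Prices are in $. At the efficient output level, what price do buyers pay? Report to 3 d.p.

Social marginal cost = private MC + MEC = 26.531 + 3.587Q.
Set SMC = demand: 26.531 + 3.587Q = 254.569 - 1.321Q → Q* = 46.4625.
Consumer price on the demand curve at Q*: 254.569 − 1.321×46.4625 = 193.1920.

P = $193.192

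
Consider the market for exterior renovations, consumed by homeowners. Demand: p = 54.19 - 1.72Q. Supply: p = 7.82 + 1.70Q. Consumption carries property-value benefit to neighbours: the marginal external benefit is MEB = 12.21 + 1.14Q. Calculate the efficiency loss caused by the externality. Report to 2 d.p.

Market equilibrium (private): 7.82 + 1.70Q = 54.19 - 1.72Q → Q_m = 13.5585.
Social marginal benefit = demand + MEB = 66.40 - 0.58Q.
Set SMB = MC: 66.40 - 0.58Q = 7.82 + 1.70Q → Q* = 25.6930.
Height of the DWL triangle at Q_m is SMB(Q_m) − MC(Q_m) = MEB(Q_m) = 27.6667.
DWL = ½ × 12.1345 × 27.6667 = 167.8608.

DWL = 167.86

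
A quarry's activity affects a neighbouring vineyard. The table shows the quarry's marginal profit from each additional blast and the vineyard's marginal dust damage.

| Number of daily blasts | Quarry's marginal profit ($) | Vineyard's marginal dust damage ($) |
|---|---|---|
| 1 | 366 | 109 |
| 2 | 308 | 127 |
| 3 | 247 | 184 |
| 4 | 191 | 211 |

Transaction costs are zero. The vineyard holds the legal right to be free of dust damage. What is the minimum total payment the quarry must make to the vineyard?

$420

Efficient level: marginal profit ≥ marginal dust damage through level 3, so k* = 3.
With the vineyard holding the right, the quarry must at least compensate total damage at k*: 109 + 127 + 184 = 420.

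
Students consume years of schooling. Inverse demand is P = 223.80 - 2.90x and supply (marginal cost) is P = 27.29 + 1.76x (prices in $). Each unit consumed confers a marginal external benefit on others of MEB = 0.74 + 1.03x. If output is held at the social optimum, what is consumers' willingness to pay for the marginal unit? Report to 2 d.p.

Social marginal benefit = demand + MEB = 224.54 - 1.87x.
Set SMB = MC: 224.54 - 1.87x = 27.29 + 1.76x → x* = 54.3388.
Consumer price on the demand curve at x*: 223.80 − 2.90×54.3388 = 66.2175.

P = $66.22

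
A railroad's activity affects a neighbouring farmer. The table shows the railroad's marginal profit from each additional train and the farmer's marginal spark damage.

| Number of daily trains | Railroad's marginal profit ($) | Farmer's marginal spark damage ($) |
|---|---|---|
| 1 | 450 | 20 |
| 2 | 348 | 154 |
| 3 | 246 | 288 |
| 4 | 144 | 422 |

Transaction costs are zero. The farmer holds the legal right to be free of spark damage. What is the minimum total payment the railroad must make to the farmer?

$174

Efficient level: marginal profit ≥ marginal spark damage through level 2, so k* = 2.
With the farmer holding the right, the railroad must at least compensate total damage at k*: 20 + 154 = 174.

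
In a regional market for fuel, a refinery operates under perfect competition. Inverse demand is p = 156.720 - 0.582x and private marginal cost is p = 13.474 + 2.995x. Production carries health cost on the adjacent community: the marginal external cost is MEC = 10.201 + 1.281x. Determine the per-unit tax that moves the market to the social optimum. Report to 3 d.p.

Social marginal cost = private MC + MEC = 23.675 + 4.276x.
Set SMC = demand: 23.675 + 4.276x = 156.720 - 0.582x → x* = 27.3868.
The Pigouvian tax equals MEC at x*: 10.201 + 1.281×27.3868 = 45.2835.

tax = 45.283 per unit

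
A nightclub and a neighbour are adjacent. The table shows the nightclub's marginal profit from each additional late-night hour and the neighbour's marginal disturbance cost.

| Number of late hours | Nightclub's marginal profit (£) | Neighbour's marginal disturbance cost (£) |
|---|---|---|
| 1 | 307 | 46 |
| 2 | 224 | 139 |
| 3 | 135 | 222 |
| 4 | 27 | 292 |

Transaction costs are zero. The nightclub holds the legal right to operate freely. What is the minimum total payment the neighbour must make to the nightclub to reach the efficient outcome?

£162

Left alone the nightclub would choose level 4 (marginal profit stays positive).
Efficient level: k* = 2 (marginal profit ≥ marginal disturbance cost through 2).
The neighbour must at least cover the nightclub's forgone profit from cutting 4→2: 135 + 27 = 162.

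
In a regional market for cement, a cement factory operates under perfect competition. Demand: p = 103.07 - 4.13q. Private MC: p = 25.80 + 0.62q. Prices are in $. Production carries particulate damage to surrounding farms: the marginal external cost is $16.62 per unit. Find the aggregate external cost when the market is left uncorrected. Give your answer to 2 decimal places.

Market equilibrium (private): 25.80 + 0.62q = 103.07 - 4.13q → q_m = 16.2674.
Total external cost = MEC × q_m = 16.62 × 16.2674 = 270.3642.

$270.36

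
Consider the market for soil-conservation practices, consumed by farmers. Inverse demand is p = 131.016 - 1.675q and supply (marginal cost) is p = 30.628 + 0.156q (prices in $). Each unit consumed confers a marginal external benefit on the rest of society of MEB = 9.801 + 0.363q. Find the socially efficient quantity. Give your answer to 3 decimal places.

Social marginal benefit = demand + MEB = 140.817 - 1.312q.
Set SMB = MC: 140.817 - 1.312q = 30.628 + 0.156q → q* = 75.0606.

q* = 75.061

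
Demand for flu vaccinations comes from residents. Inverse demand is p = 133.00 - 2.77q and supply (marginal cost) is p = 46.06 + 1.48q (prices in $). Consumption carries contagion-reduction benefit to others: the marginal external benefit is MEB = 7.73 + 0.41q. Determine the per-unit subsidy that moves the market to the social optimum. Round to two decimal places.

subsidy = $17.84 per unit

Social marginal benefit = demand + MEB = 140.73 - 2.36q.
Set SMB = MC: 140.73 - 2.36q = 46.06 + 1.48q → q* = 24.6536.
The Pigouvian subsidy equals MEB at q*: 7.73 + 0.41×24.6536 = 17.8380.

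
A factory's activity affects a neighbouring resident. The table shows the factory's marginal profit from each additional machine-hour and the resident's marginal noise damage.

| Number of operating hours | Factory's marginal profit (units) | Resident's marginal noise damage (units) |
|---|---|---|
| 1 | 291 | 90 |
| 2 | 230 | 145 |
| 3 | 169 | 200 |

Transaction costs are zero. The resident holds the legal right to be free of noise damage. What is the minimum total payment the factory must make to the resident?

235

Efficient level: marginal profit ≥ marginal noise damage through level 2, so k* = 2.
With the resident holding the right, the factory must at least compensate total damage at k*: 90 + 145 = 235.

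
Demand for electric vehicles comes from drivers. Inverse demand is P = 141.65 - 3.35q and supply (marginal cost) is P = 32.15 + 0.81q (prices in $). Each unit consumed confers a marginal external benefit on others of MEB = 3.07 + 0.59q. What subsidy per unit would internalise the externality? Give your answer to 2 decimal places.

subsidy = $21.67 per unit

Social marginal benefit = demand + MEB = 144.72 - 2.76q.
Set SMB = MC: 144.72 - 2.76q = 32.15 + 0.81q → q* = 31.5322.
The Pigouvian subsidy equals MEB at q*: 3.07 + 0.59×31.5322 = 21.6740.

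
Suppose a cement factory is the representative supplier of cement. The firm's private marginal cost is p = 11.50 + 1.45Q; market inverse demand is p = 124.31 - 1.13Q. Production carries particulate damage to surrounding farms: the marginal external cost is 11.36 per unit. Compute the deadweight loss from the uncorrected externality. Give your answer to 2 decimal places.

Market equilibrium (private): 11.50 + 1.45Q = 124.31 - 1.13Q → Q_m = 43.7248.
Social marginal cost = private MC + MEC = 22.86 + 1.45Q.
Set SMC = demand: 22.86 + 1.45Q = 124.31 - 1.13Q → Q* = 39.3217.
Height of the DWL triangle at Q_m is SMC(Q_m) − demand(Q_m) = MEC(Q_m) = 11.3600.
DWL = ½ × 4.4031 × 11.3600 = 25.0096.

DWL = 25.01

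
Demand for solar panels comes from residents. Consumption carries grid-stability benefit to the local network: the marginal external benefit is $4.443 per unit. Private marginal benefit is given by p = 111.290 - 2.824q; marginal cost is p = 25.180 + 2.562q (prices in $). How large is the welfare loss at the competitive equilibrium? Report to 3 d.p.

Market equilibrium (private): 25.180 + 2.562q = 111.290 - 2.824q → q_m = 15.9877.
Social marginal benefit = demand + MEB = 115.733 - 2.824q.
Set SMB = MC: 115.733 - 2.824q = 25.180 + 2.562q → q* = 16.8127.
The welfare-loss triangle has base |q_m − q*| and height MEB(q_m) (the vertical gap between SMB and MC is zero at q* and MEB at q_m).
DWL = ½ × 0.8250 × 4.4430 = 1.8327.

DWL = $1.833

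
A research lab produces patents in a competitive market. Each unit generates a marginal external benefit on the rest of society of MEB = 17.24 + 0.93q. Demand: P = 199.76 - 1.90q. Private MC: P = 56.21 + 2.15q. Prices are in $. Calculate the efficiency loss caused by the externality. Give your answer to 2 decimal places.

Market equilibrium (private): 56.21 + 2.15q = 199.76 - 1.90q → q_m = 35.4444.
Social marginal cost = private MC − MEB = 38.97 + 1.22q.
Set SMC = demand: 38.97 + 1.22q = 199.76 - 1.90q → q* = 51.5353.
The welfare-loss triangle has base |q_m − q*| and height MEB(q_m) (the vertical gap between SMC and demand is zero at q* and MEB at q_m).
DWL = ½ × 16.0909 × 50.2033 = 403.9081.

DWL = $403.91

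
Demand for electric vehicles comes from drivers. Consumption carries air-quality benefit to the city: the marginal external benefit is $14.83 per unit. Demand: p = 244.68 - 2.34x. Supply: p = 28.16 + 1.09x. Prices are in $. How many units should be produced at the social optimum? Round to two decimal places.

Social marginal benefit = demand + MEB = 259.51 - 2.34x.
Set SMB = MC: 259.51 - 2.34x = 28.16 + 1.09x → x* = 67.4490.

x* = 67.45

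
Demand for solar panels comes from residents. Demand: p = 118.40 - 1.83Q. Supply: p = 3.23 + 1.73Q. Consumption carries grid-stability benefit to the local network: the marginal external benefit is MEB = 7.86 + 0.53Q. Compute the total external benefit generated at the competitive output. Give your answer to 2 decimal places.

531.63

Market equilibrium (private): 3.23 + 1.73Q = 118.40 - 1.83Q → Q_m = 32.3511.
Total external benefit = ∫₀^{Q_m} (7.86 + 0.53Q) dQ = 7.86×32.3511 + ½×0.53×32.3511² = 531.6270.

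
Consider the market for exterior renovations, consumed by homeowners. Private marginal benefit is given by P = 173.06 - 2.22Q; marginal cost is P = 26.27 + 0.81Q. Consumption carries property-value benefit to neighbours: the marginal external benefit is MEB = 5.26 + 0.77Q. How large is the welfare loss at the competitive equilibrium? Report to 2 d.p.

DWL = 400.80

Market equilibrium (private): 26.27 + 0.81Q = 173.06 - 2.22Q → Q_m = 48.4455.
Social marginal benefit = demand + MEB = 178.32 - 1.45Q.
Set SMB = MC: 178.32 - 1.45Q = 26.27 + 0.81Q → Q* = 67.2788.
The welfare-loss triangle has base |Q_m − Q*| and height MEB(Q_m) (the vertical gap between SMB and MC is zero at Q* and MEB at Q_m).
DWL = ½ × 18.8333 × 42.5631 = 400.8018.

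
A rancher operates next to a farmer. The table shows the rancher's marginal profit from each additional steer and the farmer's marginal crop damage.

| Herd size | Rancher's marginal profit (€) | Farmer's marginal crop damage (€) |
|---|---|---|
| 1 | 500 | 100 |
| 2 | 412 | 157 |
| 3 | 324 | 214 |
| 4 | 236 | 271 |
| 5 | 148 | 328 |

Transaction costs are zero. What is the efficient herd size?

3

Bargaining reaches the level where marginal profit last exceeds marginal crop damage.
That holds through level 3 (324 ≥ 214) but not at 4 (236 < 271).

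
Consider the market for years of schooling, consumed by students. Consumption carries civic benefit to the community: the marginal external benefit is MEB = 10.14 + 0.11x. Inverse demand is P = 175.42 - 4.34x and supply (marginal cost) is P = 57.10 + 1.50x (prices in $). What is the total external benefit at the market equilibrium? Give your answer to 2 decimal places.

Market equilibrium (private): 57.10 + 1.50x = 175.42 - 4.34x → x_m = 20.2603.
Total external benefit = ∫₀^{x_m} (10.14 + 0.11x) dx = 10.14×20.2603 + ½×0.11×20.2603² = 228.0158.

$228.02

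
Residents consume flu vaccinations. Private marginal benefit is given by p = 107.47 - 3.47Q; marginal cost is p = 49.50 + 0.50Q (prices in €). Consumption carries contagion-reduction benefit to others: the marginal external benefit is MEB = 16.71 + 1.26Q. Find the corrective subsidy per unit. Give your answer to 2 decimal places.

subsidy = €51.43 per unit

Social marginal benefit = demand + MEB = 124.18 - 2.21Q.
Set SMB = MC: 124.18 - 2.21Q = 49.50 + 0.50Q → Q* = 27.5572.
The Pigouvian subsidy equals MEB at Q*: 16.71 + 1.26×27.5572 = 51.4321.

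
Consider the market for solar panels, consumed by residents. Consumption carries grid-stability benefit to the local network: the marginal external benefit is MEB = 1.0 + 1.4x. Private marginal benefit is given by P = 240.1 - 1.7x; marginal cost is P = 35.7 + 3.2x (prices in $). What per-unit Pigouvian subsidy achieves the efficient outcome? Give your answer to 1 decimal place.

subsidy = $83.2 per unit

Social marginal benefit = demand + MEB = 241.1 - 0.3x.
Set SMB = MC: 241.1 - 0.3x = 35.7 + 3.2x → x* = 58.6857.
The Pigouvian subsidy equals MEB at x*: 1.0 + 1.4×58.6857 = 83.1600.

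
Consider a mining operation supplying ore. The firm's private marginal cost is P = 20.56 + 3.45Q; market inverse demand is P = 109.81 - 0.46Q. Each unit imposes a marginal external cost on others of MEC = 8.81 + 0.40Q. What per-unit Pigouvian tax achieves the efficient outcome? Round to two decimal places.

tax = 16.28 per unit

Social marginal cost = private MC + MEC = 29.37 + 3.85Q.
Set SMC = demand: 29.37 + 3.85Q = 109.81 - 0.46Q → Q* = 18.6636.
The Pigouvian tax equals MEC at Q*: 8.81 + 0.40×18.6636 = 16.2754.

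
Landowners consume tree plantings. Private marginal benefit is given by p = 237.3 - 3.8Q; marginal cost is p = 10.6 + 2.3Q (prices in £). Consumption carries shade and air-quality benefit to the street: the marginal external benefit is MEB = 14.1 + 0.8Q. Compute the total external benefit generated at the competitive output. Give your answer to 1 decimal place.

Market equilibrium (private): 10.6 + 2.3Q = 237.3 - 3.8Q → Q_m = 37.1639.
Total external benefit = ∫₀^{Q_m} (14.1 + 0.8Q) dQ = 14.1×37.1639 + ½×0.8×37.1639² = 1076.4732.

£1076.5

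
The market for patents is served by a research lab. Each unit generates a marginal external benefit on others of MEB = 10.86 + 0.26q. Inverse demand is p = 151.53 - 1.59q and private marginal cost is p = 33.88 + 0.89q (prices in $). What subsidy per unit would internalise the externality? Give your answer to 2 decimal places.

Social marginal cost = private MC − MEB = 23.02 + 0.63q.
Set SMC = demand: 23.02 + 0.63q = 151.53 - 1.59q → q* = 57.8874.
The Pigouvian subsidy equals MEB at q*: 10.86 + 0.26×57.8874 = 25.9107.

subsidy = $25.91 per unit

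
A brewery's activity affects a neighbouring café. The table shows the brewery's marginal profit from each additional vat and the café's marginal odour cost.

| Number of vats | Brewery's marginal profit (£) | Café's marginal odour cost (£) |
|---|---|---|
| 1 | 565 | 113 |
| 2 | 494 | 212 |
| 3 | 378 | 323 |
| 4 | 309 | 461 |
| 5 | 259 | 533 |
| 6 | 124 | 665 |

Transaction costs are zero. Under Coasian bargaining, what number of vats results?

3

Bargaining reaches the level where marginal profit last exceeds marginal odour cost.
That holds through level 3 (378 ≥ 323) but not at 4 (309 < 461).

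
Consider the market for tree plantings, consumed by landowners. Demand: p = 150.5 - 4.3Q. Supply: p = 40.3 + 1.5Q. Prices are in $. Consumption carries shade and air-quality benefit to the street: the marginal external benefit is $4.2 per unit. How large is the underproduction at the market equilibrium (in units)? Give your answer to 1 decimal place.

0.7 units

Market equilibrium (private): 40.3 + 1.5Q = 150.5 - 4.3Q → Q_m = 19.0000.
Social marginal benefit = demand + MEB = 154.7 - 4.3Q.
Set SMB = MC: 154.7 - 4.3Q = 40.3 + 1.5Q → Q* = 19.7241.
Gap = |19.0000 − 19.7241| = 0.7241.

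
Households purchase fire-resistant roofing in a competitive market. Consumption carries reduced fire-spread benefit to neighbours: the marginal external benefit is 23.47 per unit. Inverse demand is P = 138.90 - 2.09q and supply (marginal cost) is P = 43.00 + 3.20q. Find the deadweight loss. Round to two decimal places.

DWL = 52.06

Market equilibrium (private): 43.00 + 3.20q = 138.90 - 2.09q → q_m = 18.1285.
Social marginal benefit = demand + MEB = 162.37 - 2.09q.
Set SMB = MC: 162.37 - 2.09q = 43.00 + 3.20q → q* = 22.5652.
The loss is the area between SMB and MC from q* to q_m; with linear curves that's a triangle of height MEB(q_m).
DWL = ½ × 4.4367 × 23.4700 = 52.0647.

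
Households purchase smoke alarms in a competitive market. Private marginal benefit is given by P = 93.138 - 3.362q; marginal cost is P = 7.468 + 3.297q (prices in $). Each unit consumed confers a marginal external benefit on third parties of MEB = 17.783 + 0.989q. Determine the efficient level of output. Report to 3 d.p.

Social marginal benefit = demand + MEB = 110.921 - 2.373q.
Set SMB = MC: 110.921 - 2.373q = 7.468 + 3.297q → q* = 18.2457.

q* = 18.246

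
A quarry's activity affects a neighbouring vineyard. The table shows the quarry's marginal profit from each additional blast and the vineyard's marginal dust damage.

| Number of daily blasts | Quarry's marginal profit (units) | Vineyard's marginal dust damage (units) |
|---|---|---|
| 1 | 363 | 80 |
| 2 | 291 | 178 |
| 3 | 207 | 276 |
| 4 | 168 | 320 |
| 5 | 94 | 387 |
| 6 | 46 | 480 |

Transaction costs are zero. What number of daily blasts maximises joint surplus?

Bargaining reaches the level where marginal profit last exceeds marginal dust damage.
That holds through level 2 (291 ≥ 178) but not at 3 (207 < 276).

2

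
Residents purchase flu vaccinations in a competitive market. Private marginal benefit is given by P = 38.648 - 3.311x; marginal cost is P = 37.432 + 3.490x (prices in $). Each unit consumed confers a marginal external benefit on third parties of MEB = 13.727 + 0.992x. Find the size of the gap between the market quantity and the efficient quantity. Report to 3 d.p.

Market equilibrium (private): 37.432 + 3.490x = 38.648 - 3.311x → x_m = 0.1788.
Social marginal benefit = demand + MEB = 52.375 - 2.319x.
Set SMB = MC: 52.375 - 2.319x = 37.432 + 3.490x → x* = 2.5724.
Gap = |0.1788 − 2.5724| = 2.3936.

2.394 units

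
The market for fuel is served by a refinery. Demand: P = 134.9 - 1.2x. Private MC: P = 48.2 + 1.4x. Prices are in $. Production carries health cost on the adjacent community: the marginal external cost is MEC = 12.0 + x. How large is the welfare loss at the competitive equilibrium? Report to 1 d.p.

Market equilibrium (private): 48.2 + 1.4x = 134.9 - 1.2x → x_m = 33.3462.
Social marginal cost = private MC + MEC = 60.2 + 2.4x.
Set SMC = demand: 60.2 + 2.4x = 134.9 - 1.2x → x* = 20.7500.
Height of the DWL triangle at x_m is SMC(x_m) − demand(x_m) = MEC(x_m) = 45.3462.
DWL = ½ × 12.5962 × 45.3462 = 285.5949.

DWL = $285.6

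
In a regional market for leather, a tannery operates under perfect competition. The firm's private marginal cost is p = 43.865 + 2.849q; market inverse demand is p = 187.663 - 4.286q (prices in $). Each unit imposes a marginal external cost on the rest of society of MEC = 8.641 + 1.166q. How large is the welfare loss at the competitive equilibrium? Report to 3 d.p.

DWL = $62.222

Market equilibrium (private): 43.865 + 2.849q = 187.663 - 4.286q → q_m = 20.1539.
Social marginal cost = private MC + MEC = 52.506 + 4.015q.
Set SMC = demand: 52.506 + 4.015q = 187.663 - 4.286q → q* = 16.2820.
The welfare-loss triangle has base |q_m − q*| and height MEC(q_m) (the vertical gap between SMC and demand is zero at q* and MEC at q_m).
DWL = ½ × 3.8719 × 32.1404 = 62.2222.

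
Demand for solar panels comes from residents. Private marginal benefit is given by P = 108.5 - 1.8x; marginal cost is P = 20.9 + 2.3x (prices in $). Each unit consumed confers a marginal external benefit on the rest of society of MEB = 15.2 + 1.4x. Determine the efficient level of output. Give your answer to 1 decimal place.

x* = 38.1

Social marginal benefit = demand + MEB = 123.7 - 0.4x.
Set SMB = MC: 123.7 - 0.4x = 20.9 + 2.3x → x* = 38.0741.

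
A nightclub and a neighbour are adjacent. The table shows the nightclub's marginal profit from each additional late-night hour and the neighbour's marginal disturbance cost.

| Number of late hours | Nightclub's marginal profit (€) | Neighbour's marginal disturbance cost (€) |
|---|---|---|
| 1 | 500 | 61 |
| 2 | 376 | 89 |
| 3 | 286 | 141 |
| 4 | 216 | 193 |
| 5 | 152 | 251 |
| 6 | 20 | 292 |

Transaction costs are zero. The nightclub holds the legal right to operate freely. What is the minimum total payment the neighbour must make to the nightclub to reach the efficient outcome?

Left alone the nightclub would choose level 6 (marginal profit stays positive).
Efficient level: k* = 4 (marginal profit ≥ marginal disturbance cost through 4).
The neighbour must at least cover the nightclub's forgone profit from cutting 6→4: 152 + 20 = 172.

€172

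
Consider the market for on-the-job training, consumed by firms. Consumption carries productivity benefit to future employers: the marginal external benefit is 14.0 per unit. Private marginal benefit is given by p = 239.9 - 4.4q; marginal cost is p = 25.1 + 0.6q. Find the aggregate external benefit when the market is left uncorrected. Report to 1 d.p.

Market equilibrium (private): 25.1 + 0.6q = 239.9 - 4.4q → q_m = 42.9600.
Total external benefit = MEB × q_m = 14.0 × 42.9600 = 601.4400.

601.4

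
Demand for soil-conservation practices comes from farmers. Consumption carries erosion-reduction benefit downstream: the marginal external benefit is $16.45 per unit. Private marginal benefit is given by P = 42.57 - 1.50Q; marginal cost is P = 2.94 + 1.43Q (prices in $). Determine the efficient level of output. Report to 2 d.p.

Q* = 19.14

Social marginal benefit = demand + MEB = 59.02 - 1.50Q.
Set SMB = MC: 59.02 - 1.50Q = 2.94 + 1.43Q → Q* = 19.1399.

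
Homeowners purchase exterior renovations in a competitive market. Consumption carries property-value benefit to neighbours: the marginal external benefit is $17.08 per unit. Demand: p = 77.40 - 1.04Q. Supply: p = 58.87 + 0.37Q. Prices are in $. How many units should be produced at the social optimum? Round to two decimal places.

Social marginal benefit = demand + MEB = 94.48 - 1.04Q.
Set SMB = MC: 94.48 - 1.04Q = 58.87 + 0.37Q → Q* = 25.2553.

Q* = 25.26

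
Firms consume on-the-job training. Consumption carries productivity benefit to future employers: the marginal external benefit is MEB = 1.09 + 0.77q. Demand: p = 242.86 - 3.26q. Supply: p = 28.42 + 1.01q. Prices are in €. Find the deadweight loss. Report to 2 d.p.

Market equilibrium (private): 28.42 + 1.01q = 242.86 - 3.26q → q_m = 50.2201.
Social marginal benefit = demand + MEB = 243.95 - 2.49q.
Set SMB = MC: 243.95 - 2.49q = 28.42 + 1.01q → q* = 61.5800.
The loss is the area between SMB and MC from q* to q_m; with linear curves that's a triangle of height MEB(q_m).
DWL = ½ × 11.3599 × 39.7595 = 225.8320.

DWL = €225.83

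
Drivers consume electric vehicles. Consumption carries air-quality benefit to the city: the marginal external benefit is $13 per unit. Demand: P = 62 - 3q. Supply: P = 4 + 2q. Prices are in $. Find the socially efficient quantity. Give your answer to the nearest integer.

q* = 14

Social marginal benefit = demand + MEB = 75 - 3q.
Set SMB = MC: 75 - 3q = 4 + 2q → q* = 14.2000.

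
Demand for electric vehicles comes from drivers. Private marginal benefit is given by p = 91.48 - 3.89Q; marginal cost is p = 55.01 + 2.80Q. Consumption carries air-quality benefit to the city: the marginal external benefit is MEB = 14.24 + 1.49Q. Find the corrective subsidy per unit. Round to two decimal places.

Social marginal benefit = demand + MEB = 105.72 - 2.40Q.
Set SMB = MC: 105.72 - 2.40Q = 55.01 + 2.80Q → Q* = 9.7519.
The Pigouvian subsidy equals MEB at Q*: 14.24 + 1.49×9.7519 = 28.7703.

subsidy = 28.77 per unit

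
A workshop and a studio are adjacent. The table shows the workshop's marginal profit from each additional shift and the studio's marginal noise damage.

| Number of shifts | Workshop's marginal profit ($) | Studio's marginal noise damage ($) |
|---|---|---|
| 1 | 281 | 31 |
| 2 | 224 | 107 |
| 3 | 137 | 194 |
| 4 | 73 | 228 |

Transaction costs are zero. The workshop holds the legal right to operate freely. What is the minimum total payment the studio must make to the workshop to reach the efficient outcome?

$210

Left alone the workshop would choose level 4 (marginal profit stays positive).
Efficient level: k* = 2 (marginal profit ≥ marginal noise damage through 2).
The studio must at least cover the workshop's forgone profit from cutting 4→2: 137 + 73 = 210.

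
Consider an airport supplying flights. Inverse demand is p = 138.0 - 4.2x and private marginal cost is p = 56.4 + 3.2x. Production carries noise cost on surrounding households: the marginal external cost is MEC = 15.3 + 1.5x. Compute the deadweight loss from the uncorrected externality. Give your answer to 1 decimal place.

Market equilibrium (private): 56.4 + 3.2x = 138.0 - 4.2x → x_m = 11.0270.
Social marginal cost = private MC + MEC = 71.7 + 4.7x.
Set SMC = demand: 71.7 + 4.7x = 138.0 - 4.2x → x* = 7.4494.
The welfare-loss triangle has base |x_m − x*| and height MEC(x_m) (the vertical gap between SMC and demand is zero at x* and MEC at x_m).
DWL = ½ × 3.5776 × 31.8405 = 56.9563.

DWL = 57.0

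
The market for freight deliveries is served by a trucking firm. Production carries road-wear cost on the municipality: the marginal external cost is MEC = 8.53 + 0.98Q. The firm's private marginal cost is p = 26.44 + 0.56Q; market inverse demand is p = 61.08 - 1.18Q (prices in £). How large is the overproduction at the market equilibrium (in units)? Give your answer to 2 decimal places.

Market equilibrium (private): 26.44 + 0.56Q = 61.08 - 1.18Q → Q_m = 19.9080.
Social marginal cost = private MC + MEC = 34.97 + 1.54Q.
Set SMC = demand: 34.97 + 1.54Q = 61.08 - 1.18Q → Q* = 9.5993.
Gap = |19.9080 − 9.5993| = 10.3087.

10.31 units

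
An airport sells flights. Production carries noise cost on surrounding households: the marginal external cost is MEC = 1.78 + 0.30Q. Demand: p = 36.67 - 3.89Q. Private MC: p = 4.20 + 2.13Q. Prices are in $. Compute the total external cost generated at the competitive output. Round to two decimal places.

Market equilibrium (private): 4.20 + 2.13Q = 36.67 - 3.89Q → Q_m = 5.3937.
Total external cost = ∫₀^{Q_m} (1.78 + 0.30Q) dQ = 1.78×5.3937 + ½×0.30×5.3937² = 13.9646.

$13.96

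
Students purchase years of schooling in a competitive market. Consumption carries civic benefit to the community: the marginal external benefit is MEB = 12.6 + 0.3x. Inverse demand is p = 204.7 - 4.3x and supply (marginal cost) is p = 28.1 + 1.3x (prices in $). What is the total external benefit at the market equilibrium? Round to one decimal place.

Market equilibrium (private): 28.1 + 1.3x = 204.7 - 4.3x → x_m = 31.5357.
Total external benefit = ∫₀^{x_m} (12.6 + 0.3x) dx = 12.6×31.5357 + ½×0.3×31.5357² = 546.5249.

$546.5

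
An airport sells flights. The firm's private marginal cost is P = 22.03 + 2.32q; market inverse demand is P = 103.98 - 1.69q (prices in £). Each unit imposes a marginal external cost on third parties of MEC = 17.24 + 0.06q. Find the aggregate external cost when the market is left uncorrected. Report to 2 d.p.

£364.85

Market equilibrium (private): 22.03 + 2.32q = 103.98 - 1.69q → q_m = 20.4364.
Total external cost = ∫₀^{q_m} (17.24 + 0.06q) dq = 17.24×20.4364 + ½×0.06×20.4364² = 364.8529.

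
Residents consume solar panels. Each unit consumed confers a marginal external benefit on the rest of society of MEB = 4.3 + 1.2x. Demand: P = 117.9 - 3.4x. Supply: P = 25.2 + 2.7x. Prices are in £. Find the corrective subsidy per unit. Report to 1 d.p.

subsidy = £28.1 per unit

Social marginal benefit = demand + MEB = 122.2 - 2.2x.
Set SMB = MC: 122.2 - 2.2x = 25.2 + 2.7x → x* = 19.7959.
The Pigouvian subsidy equals MEB at x*: 4.3 + 1.2×19.7959 = 28.0551.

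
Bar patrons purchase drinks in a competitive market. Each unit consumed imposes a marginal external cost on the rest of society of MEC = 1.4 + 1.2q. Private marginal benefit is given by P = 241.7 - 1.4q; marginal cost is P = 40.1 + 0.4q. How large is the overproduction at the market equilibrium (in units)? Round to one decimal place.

Market equilibrium (private): 40.1 + 0.4q = 241.7 - 1.4q → q_m = 112.0000.
Social marginal benefit = demand − MEC = 240.3 - 2.6q.
Set SMB = MC: 240.3 - 2.6q = 40.1 + 0.4q → q* = 66.7333.
Gap = |112.0000 − 66.7333| = 45.2667.

45.3 units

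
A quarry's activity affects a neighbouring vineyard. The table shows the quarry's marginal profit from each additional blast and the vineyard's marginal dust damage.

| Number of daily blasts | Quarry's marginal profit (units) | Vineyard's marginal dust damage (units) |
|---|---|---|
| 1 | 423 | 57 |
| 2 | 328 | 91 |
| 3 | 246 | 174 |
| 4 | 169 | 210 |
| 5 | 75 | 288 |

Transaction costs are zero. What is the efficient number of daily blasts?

Bargaining reaches the level where marginal profit last exceeds marginal dust damage.
That holds through level 3 (246 ≥ 174) but not at 4 (169 < 210).

3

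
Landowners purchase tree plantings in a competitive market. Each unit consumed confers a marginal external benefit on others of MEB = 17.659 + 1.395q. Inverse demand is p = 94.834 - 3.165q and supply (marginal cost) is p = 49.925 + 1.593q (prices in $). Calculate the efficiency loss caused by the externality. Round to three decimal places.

DWL = $141.278

Market equilibrium (private): 49.925 + 1.593q = 94.834 - 3.165q → q_m = 9.4386.
Social marginal benefit = demand + MEB = 112.493 - 1.770q.
Set SMB = MC: 112.493 - 1.770q = 49.925 + 1.593q → q* = 18.6048.
The welfare-loss triangle has base |q_m − q*| and height MEB(q_m) (the vertical gap between SMB and MC is zero at q* and MEB at q_m).
DWL = ½ × 9.1662 × 30.8259 = 141.2782.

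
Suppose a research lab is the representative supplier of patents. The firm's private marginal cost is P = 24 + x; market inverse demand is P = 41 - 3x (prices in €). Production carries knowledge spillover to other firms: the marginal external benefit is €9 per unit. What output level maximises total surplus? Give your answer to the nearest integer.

x* = 7

Social marginal cost = private MC − MEB = 15 + x.
Set SMC = demand: 15 + x = 41 - 3x → x* = 6.5000.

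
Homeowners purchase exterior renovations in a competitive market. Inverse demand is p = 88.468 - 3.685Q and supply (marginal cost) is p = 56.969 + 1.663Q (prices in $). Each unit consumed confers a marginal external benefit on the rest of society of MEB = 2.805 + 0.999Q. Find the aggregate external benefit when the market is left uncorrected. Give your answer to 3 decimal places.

Market equilibrium (private): 56.969 + 1.663Q = 88.468 - 3.685Q → Q_m = 5.8899.
Total external benefit = ∫₀^{Q_m} (2.805 + 0.999Q) dQ = 2.805×5.8899 + ½×0.999×5.8899² = 33.8493.

$33.849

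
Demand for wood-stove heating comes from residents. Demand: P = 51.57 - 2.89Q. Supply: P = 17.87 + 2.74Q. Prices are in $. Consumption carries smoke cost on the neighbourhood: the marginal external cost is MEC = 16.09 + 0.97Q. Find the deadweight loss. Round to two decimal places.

Market equilibrium (private): 17.87 + 2.74Q = 51.57 - 2.89Q → Q_m = 5.9858.
Social marginal benefit = demand − MEC = 35.48 - 3.86Q.
Set SMB = MC: 35.48 - 3.86Q = 17.87 + 2.74Q → Q* = 2.6682.
The loss is the area between SMB and MC from Q* to Q_m; with linear curves that's a triangle of height MEC(Q_m).
DWL = ½ × 3.3176 × 21.8962 = 36.3214.

DWL = $36.32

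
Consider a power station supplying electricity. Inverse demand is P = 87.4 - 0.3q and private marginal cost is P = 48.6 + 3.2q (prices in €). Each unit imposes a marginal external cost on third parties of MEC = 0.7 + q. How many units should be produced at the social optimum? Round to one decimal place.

Social marginal cost = private MC + MEC = 49.3 + 4.2q.
Set SMC = demand: 49.3 + 4.2q = 87.4 - 0.3q → q* = 8.4667.

q* = 8.5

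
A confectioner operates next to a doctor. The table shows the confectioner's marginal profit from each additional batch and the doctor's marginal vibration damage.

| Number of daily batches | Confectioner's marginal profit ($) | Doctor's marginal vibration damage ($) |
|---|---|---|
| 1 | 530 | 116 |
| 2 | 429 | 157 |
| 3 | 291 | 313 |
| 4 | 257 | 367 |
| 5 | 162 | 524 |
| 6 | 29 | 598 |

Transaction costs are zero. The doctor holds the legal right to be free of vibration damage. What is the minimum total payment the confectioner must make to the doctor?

Efficient level: marginal profit ≥ marginal vibration damage through level 2, so k* = 2.
With the doctor holding the right, the confectioner must at least compensate total damage at k*: 116 + 157 = 273.

$273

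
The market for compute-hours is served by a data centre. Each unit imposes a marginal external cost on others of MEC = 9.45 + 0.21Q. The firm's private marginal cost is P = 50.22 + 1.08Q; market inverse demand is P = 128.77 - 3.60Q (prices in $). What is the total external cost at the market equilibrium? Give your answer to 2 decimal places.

Market equilibrium (private): 50.22 + 1.08Q = 128.77 - 3.60Q → Q_m = 16.7842.
Total external cost = ∫₀^{Q_m} (9.45 + 0.21Q) dQ = 9.45×16.7842 + ½×0.21×16.7842² = 188.1902.

$188.19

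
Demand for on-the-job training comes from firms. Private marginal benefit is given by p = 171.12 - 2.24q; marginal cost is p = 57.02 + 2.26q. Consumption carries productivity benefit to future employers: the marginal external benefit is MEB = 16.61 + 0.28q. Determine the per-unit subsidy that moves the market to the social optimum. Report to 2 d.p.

Social marginal benefit = demand + MEB = 187.73 - 1.96q.
Set SMB = MC: 187.73 - 1.96q = 57.02 + 2.26q → q* = 30.9739.
The Pigouvian subsidy equals MEB at q*: 16.61 + 0.28×30.9739 = 25.2827.

subsidy = 25.28 per unit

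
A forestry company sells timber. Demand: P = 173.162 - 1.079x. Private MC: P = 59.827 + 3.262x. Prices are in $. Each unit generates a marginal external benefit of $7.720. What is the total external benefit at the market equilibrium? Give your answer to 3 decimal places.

$201.554

Market equilibrium (private): 59.827 + 3.262x = 173.162 - 1.079x → x_m = 26.1080.
Total external benefit = MEB × x_m = 7.720 × 26.1080 = 201.5538.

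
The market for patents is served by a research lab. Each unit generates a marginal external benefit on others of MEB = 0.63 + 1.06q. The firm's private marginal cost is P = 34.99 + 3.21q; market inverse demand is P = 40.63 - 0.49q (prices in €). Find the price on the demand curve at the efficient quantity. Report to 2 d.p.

Social marginal cost = private MC − MEB = 34.36 + 2.15q.
Set SMC = demand: 34.36 + 2.15q = 40.63 - 0.49q → q* = 2.3750.
Consumer price on the demand curve at q*: 40.63 − 0.49×2.3750 = 39.4663.

P = €39.47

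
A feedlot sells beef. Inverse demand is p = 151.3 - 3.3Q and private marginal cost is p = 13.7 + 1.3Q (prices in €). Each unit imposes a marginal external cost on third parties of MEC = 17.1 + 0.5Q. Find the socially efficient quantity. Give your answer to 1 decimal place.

Social marginal cost = private MC + MEC = 30.8 + 1.8Q.
Set SMC = demand: 30.8 + 1.8Q = 151.3 - 3.3Q → Q* = 23.6275.

Q* = 23.6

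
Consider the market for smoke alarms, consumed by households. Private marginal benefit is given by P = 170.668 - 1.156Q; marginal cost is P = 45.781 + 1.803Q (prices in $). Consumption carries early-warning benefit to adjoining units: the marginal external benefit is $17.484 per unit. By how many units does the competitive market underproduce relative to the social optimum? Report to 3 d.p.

5.909 units

Market equilibrium (private): 45.781 + 1.803Q = 170.668 - 1.156Q → Q_m = 42.2058.
Social marginal benefit = demand + MEB = 188.152 - 1.156Q.
Set SMB = MC: 188.152 - 1.156Q = 45.781 + 1.803Q → Q* = 48.1146.
Gap = |42.2058 − 48.1146| = 5.9088.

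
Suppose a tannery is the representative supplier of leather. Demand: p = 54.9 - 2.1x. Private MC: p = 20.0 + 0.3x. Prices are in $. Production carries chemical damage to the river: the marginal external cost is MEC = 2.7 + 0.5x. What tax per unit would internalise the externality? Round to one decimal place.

tax = $8.3 per unit

Social marginal cost = private MC + MEC = 22.7 + 0.8x.
Set SMC = demand: 22.7 + 0.8x = 54.9 - 2.1x → x* = 11.1034.
The Pigouvian tax equals MEC at x*: 2.7 + 0.5×11.1034 = 8.2517.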